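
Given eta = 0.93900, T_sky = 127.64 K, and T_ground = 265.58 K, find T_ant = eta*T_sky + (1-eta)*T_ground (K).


T_ant = 0.93900 * 127.64 + (1 - 0.93900) * 265.58 = 136.1 K

136.1 K


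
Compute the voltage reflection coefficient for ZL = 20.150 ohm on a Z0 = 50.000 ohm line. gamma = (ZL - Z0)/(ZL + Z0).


gamma = (20.150 - 50.000) / (20.150 + 50.000) = -0.4255

-0.4255


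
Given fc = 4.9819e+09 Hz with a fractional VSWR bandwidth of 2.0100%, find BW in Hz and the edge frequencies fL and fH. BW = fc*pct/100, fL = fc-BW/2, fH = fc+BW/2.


BW = 4.9819e+09 * 2.0100/100 = 1.001362e+08 Hz
fL = 4.9819e+09 - 1.001362e+08/2 = 4.932e+09 Hz
fH = 4.9819e+09 + 1.001362e+08/2 = 5.032e+09 Hz

BW=1.001e+08 Hz, fL=4.932e+09 Hz, fH=5.032e+09 Hz


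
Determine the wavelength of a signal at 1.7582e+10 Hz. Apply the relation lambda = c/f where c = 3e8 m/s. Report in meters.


lambda = c / f = 3.0000e+08 / 1.7582e+10 = 0.01706 m

0.01706 m


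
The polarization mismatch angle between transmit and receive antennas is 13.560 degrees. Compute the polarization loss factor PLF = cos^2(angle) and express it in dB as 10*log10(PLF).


PLF_linear = cos^2(13.560 deg) = 0.9450269
PLF_dB = 10 * log10(0.9450269) = -0.2456 dB

-0.2456 dB


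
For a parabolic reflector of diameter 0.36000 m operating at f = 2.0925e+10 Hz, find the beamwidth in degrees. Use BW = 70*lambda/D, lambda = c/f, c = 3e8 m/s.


lambda = c / f = 3.0000e+08 / 2.0925e+10 = 0.01433692 m
BW = 70 * 0.01433692 / 0.36000 = 2.788 deg

2.788 deg


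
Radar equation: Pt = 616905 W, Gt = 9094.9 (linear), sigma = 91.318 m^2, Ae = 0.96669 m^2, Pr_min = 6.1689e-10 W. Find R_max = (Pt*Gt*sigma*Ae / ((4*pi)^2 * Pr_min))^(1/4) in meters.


R^4 = 616905*9094.9*91.318*0.96669 / ((4*pi)^2 * 6.1689e-10) = 5.084314e+18
R_max = 5.084314e+18^0.25 = 47485 m

47485 m


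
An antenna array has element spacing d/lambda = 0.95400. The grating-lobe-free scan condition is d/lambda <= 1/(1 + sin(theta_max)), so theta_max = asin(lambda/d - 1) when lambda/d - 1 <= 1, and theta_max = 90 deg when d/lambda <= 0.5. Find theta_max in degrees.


lambda/d - 1 = 1/0.95400 - 1 = 0.04821803
theta_max = asin(0.04821803) = 2.764 deg

2.764 deg


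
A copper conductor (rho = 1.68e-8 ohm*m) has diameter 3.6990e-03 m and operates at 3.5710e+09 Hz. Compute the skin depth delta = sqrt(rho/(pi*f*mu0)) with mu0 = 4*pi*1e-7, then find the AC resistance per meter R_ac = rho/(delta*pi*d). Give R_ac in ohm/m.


delta = sqrt(1.68e-8 / (pi * 3.5710e+09 * 4*pi*1e-7)) = 1.091641e-06 m
R_ac = 1.68e-8 / (1.091641e-06 * pi * 3.6990e-03) = 1.324 ohm/m

1.324 ohm/m


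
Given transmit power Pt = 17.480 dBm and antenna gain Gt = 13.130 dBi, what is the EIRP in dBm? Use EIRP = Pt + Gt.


EIRP = Pt + Gt = 17.480 + 13.130 = 30.61 dBm

30.61 dBm


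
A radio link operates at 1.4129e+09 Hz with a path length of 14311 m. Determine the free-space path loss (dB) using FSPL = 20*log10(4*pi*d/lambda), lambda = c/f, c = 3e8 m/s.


lambda = c / f = 3.0000e+08 / 1.4129e+09 = 0.2123293 m
FSPL = 20 * log10(4*pi*14311/0.2123293) = 118.6 dB

118.6 dB


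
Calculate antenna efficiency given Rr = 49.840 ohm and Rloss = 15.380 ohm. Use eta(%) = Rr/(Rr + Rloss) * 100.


eta = 49.840 / (49.840 + 15.380) * 100 = 76.42%

76.42%


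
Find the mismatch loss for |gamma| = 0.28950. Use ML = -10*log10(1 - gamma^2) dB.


ML = -10 * log10(1 - 0.28950^2) = -10 * log10(0.91618975) = 0.3801 dB

0.3801 dB


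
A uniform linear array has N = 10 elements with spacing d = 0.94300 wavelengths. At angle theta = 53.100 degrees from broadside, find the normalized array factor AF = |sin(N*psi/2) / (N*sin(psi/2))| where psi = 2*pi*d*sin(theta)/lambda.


psi = 2*pi*0.94300*sin(53.100 deg) = 4.738167 rad
AF = |sin(10*4.738167/2) / (10*sin(4.738167/2))| = 0.1421

0.1421


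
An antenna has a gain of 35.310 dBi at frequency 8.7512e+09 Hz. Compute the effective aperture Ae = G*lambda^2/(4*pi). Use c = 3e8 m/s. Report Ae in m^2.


lambda = c / f = 3.0000e+08 / 8.7512e+09 = 0.03428101 m
G_linear = 10^(35.310/10) = 3396.253
Ae = G_linear * lambda^2 / (4*pi) = 3396.253 * 0.03428101^2 / (4*pi) = 0.3176 m^2

0.3176 m^2


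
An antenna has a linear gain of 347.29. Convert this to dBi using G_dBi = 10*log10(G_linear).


G_dBi = 10 * log10(347.29) = 25.41 dBi

25.41 dBi


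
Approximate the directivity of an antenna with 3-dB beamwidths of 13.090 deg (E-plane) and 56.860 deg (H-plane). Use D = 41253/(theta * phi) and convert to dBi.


D_linear = 41253 / (13.090 * 56.860) = 55.42543
D_dBi = 10 * log10(55.42543) = 17.44 dBi

17.44 dBi


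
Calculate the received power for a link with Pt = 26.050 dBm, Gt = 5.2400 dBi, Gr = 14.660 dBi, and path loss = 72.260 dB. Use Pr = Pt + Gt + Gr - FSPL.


Pr = 26.050 + 5.2400 + 14.660 - 72.260 = -26.31 dBm

-26.31 dBm


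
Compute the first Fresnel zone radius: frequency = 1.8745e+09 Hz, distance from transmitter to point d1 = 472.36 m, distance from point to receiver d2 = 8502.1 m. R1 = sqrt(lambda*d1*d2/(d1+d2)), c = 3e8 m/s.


lambda = c / f = 3.0000e+08 / 1.8745e+09 = 0.1600427 m
R1 = sqrt(0.1600427 * 472.36 * 8502.1 / (472.36 + 8502.1)) = 8.463 m

8.463 m


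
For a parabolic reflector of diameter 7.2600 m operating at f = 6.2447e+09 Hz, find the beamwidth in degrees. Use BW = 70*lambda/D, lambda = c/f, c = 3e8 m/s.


lambda = c / f = 3.0000e+08 / 6.2447e+09 = 0.04804074 m
BW = 70 * 0.04804074 / 7.2600 = 0.4632 deg

0.4632 deg


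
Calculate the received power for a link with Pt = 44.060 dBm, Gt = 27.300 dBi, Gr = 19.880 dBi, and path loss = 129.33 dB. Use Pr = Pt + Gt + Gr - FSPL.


Pr = 44.060 + 27.300 + 19.880 - 129.33 = -38.09 dBm

-38.09 dBm


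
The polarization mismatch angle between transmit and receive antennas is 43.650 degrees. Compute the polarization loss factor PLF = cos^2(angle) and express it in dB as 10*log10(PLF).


PLF_linear = cos^2(43.650 deg) = 0.5235532
PLF_dB = 10 * log10(0.5235532) = -2.810 dB

-2.810 dB


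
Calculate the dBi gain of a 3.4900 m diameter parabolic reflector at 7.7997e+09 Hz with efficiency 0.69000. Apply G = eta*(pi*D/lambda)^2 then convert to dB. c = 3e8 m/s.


lambda = c / f = 3.0000e+08 / 7.7997e+09 = 0.03846302 m
G_linear = 0.69000 * (pi * 3.4900 / 0.03846302)^2 = 56067.72
G_dBi = 10 * log10(56067.72) = 47.49 dBi

47.49 dBi


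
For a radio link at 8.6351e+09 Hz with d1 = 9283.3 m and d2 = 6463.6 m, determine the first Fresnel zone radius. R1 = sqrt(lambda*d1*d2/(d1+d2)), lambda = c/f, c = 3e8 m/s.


lambda = c / f = 3.0000e+08 / 8.6351e+09 = 0.03474193 m
R1 = sqrt(0.03474193 * 9283.3 * 6463.6 / (9283.3 + 6463.6)) = 11.51 m

11.51 m


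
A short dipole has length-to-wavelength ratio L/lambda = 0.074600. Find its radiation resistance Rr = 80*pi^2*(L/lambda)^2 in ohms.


Rr = 80 * pi^2 * (0.074600)^2 = 80 * 9.869604 * 5.565160e-03 = 4.394 ohm

4.394 ohm


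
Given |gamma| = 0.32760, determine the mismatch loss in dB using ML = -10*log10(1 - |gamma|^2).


ML = -10 * log10(1 - 0.32760^2) = -10 * log10(0.89267824) = 0.4931 dB

0.4931 dB


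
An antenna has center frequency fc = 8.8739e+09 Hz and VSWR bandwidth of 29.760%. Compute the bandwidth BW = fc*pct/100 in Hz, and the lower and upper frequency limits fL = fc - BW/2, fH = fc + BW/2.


BW = 8.8739e+09 * 29.760/100 = 2.640873e+09 Hz
fL = 8.8739e+09 - 2.640873e+09/2 = 7.553e+09 Hz
fH = 8.8739e+09 + 2.640873e+09/2 = 1.019e+10 Hz

BW=2.641e+09 Hz, fL=7.553e+09 Hz, fH=1.019e+10 Hz


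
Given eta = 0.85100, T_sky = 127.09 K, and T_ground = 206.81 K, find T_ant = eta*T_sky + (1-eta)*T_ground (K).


T_ant = 0.85100 * 127.09 + (1 - 0.85100) * 206.81 = 139.0 K

139.0 K


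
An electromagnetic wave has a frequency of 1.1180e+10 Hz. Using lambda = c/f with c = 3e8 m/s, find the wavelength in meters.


lambda = c / f = 3.0000e+08 / 1.1180e+10 = 0.02683 m

0.02683 m


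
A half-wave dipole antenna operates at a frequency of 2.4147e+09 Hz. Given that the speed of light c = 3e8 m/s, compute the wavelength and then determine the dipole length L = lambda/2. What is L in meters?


lambda = c / f = 3.0000e+08 / 2.4147e+09 = 0.1242390 m
L = lambda / 2 = 0.1242390 / 2 = 0.06212 m

0.06212 m


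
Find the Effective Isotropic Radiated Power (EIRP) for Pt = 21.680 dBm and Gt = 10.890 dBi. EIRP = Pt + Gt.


EIRP = Pt + Gt = 21.680 + 10.890 = 32.57 dBm

32.57 dBm


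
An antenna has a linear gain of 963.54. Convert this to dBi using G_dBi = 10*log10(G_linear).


G_dBi = 10 * log10(963.54) = 29.84 dBi

29.84 dBi


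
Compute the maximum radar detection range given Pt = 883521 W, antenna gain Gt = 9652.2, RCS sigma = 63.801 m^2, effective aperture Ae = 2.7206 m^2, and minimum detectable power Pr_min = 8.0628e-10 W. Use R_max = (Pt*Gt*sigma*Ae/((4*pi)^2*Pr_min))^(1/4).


R^4 = 883521*9652.2*63.801*2.7206 / ((4*pi)^2 * 8.0628e-10) = 1.162598e+19
R_max = 1.162598e+19^0.25 = 58393 m

58393 m


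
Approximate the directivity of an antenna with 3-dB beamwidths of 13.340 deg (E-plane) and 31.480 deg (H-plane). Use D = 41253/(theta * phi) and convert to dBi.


D_linear = 41253 / (13.340 * 31.480) = 98.23471
D_dBi = 10 * log10(98.23471) = 19.92 dBi

19.92 dBi


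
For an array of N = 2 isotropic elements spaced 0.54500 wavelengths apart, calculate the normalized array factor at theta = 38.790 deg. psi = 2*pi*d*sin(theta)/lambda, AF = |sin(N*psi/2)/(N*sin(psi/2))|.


psi = 2*pi*0.54500*sin(38.790 deg) = 2.145236 rad
AF = |sin(2*2.145236/2) / (2*sin(2.145236/2))| = 0.4778

0.4778


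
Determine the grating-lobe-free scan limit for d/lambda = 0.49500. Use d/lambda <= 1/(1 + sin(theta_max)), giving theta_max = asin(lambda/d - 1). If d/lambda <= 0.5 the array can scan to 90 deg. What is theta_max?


lambda/d - 1 = 1/0.49500 - 1 = 1.020202 >= 1
d/lambda <= 0.5, so the array can scan to endfire without grating lobes: theta_max = 90 deg

90 deg


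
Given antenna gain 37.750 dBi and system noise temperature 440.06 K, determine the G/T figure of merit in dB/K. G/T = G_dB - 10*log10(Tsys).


G/T = 37.750 - 10*log10(440.06) = 37.750 - 26.43512 = 11.31 dB/K

11.31 dB/K


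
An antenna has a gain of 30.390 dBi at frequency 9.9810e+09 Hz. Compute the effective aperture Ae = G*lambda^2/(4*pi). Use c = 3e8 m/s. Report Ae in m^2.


lambda = c / f = 3.0000e+08 / 9.9810e+09 = 0.03005711 m
G_linear = 10^(30.390/10) = 1093.956
Ae = G_linear * lambda^2 / (4*pi) = 1093.956 * 0.03005711^2 / (4*pi) = 0.07865 m^2

0.07865 m^2


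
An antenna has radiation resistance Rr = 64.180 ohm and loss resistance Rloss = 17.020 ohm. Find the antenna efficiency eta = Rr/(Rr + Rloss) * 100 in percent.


eta = 64.180 / (64.180 + 17.020) * 100 = 79.04%

79.04%


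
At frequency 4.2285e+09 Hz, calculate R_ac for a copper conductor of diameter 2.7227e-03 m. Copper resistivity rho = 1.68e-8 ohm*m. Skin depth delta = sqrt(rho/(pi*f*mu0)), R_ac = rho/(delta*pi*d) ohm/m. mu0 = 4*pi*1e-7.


delta = sqrt(1.68e-8 / (pi * 4.2285e+09 * 4*pi*1e-7)) = 1.003186e-06 m
R_ac = 1.68e-8 / (1.003186e-06 * pi * 2.7227e-03) = 1.958 ohm/m

1.958 ohm/m


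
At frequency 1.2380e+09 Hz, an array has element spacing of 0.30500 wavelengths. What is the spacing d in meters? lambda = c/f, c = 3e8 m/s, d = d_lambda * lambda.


lambda = c / f = 3.0000e+08 / 1.2380e+09 = 0.2423263 m
d = 0.30500 * 0.2423263 = 0.07391 m

0.07391 m


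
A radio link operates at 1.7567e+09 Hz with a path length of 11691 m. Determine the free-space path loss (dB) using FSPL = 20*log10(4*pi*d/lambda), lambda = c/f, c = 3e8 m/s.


lambda = c / f = 3.0000e+08 / 1.7567e+09 = 0.1707747 m
FSPL = 20 * log10(4*pi*11691/0.1707747) = 118.7 dB

118.7 dB


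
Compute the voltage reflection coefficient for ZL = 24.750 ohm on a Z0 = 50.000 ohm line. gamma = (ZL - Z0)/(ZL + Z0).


gamma = (24.750 - 50.000) / (24.750 + 50.000) = -0.3378

-0.3378


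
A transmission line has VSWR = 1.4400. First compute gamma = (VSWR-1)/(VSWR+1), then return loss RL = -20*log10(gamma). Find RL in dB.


gamma = (1.4400 - 1) / (1.4400 + 1) = 0.1803279
RL = -20 * log10(0.1803279) = 14.88 dB

14.88 dB


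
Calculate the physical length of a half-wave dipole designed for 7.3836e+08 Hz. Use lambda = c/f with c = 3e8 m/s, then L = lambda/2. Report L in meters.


lambda = c / f = 3.0000e+08 / 7.3836e+08 = 0.4063059 m
L = lambda / 2 = 0.4063059 / 2 = 0.2032 m

0.2032 m


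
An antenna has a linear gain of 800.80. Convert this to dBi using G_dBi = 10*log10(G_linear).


G_dBi = 10 * log10(800.80) = 29.04 dBi

29.04 dBi


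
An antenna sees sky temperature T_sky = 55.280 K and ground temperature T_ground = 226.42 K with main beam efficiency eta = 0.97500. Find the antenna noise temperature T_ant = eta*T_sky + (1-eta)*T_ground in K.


T_ant = 0.97500 * 55.280 + (1 - 0.97500) * 226.42 = 59.56 K

59.56 K


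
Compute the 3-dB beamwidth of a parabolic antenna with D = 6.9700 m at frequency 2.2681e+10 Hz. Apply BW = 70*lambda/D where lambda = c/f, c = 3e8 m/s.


lambda = c / f = 3.0000e+08 / 2.2681e+10 = 0.01322693 m
BW = 70 * 0.01322693 / 6.9700 = 0.1328 deg

0.1328 deg


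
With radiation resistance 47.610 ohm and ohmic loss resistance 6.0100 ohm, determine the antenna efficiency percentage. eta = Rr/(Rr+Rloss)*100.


eta = 47.610 / (47.610 + 6.0100) * 100 = 88.79%

88.79%


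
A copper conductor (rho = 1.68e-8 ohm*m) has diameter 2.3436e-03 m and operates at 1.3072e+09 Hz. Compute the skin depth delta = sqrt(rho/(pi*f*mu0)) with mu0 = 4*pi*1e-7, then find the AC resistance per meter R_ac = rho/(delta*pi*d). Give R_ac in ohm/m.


delta = sqrt(1.68e-8 / (pi * 1.3072e+09 * 4*pi*1e-7)) = 1.804279e-06 m
R_ac = 1.68e-8 / (1.804279e-06 * pi * 2.3436e-03) = 1.265 ohm/m

1.265 ohm/m


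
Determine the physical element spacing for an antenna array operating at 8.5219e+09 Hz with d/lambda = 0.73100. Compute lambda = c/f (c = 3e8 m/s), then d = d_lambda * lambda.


lambda = c / f = 3.0000e+08 / 8.5219e+09 = 0.03520342 m
d = 0.73100 * 0.03520342 = 0.02573 m

0.02573 m


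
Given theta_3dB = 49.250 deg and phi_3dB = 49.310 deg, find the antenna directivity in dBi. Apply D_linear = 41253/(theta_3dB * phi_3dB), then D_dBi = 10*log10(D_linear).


D_linear = 41253 / (49.250 * 49.310) = 16.98691
D_dBi = 10 * log10(16.98691) = 12.30 dBi

12.30 dBi


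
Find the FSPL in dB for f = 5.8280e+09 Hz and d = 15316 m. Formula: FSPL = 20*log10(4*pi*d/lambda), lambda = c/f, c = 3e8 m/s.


lambda = c / f = 3.0000e+08 / 5.8280e+09 = 0.05147563 m
FSPL = 20 * log10(4*pi*15316/0.05147563) = 131.5 dB

131.5 dB


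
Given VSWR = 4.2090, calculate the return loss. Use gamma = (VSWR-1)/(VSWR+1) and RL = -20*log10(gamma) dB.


gamma = (4.2090 - 1) / (4.2090 + 1) = 0.6160491
RL = -20 * log10(0.6160491) = 4.208 dB

4.208 dB


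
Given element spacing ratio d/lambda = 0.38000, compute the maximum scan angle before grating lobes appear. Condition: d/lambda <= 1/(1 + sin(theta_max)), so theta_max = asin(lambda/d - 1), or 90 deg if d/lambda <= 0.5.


lambda/d - 1 = 1/0.38000 - 1 = 1.631579 >= 1
d/lambda <= 0.5, so the array can scan to endfire without grating lobes: theta_max = 90 deg

90 deg


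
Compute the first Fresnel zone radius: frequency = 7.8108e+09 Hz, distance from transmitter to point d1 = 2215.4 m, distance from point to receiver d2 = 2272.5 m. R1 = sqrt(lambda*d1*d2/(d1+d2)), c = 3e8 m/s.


lambda = c / f = 3.0000e+08 / 7.8108e+09 = 0.03840836 m
R1 = sqrt(0.03840836 * 2215.4 * 2272.5 / (2215.4 + 2272.5)) = 6.564 m

6.564 m


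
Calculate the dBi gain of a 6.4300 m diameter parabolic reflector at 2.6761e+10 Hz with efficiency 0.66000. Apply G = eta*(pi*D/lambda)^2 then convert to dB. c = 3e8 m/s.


lambda = c / f = 3.0000e+08 / 2.6761e+10 = 0.01121034 m
G_linear = 0.66000 * (pi * 6.4300 / 0.01121034)^2 = 2.143029e+06
G_dBi = 10 * log10(2.143029e+06) = 63.31 dBi

63.31 dBi


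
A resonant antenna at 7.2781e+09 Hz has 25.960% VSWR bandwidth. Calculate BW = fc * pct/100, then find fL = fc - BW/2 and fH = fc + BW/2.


BW = 7.2781e+09 * 25.960/100 = 1.889395e+09 Hz
fL = 7.2781e+09 - 1.889395e+09/2 = 6.333e+09 Hz
fH = 7.2781e+09 + 1.889395e+09/2 = 8.223e+09 Hz

BW=1.889e+09 Hz, fL=6.333e+09 Hz, fH=8.223e+09 Hz


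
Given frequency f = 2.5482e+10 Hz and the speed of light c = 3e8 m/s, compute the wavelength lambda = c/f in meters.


lambda = c / f = 3.0000e+08 / 2.5482e+10 = 0.01177 m

0.01177 m


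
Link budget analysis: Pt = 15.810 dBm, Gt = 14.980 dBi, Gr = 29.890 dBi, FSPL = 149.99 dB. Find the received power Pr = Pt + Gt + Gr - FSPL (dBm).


Pr = 15.810 + 14.980 + 29.890 - 149.99 = -89.31 dBm

-89.31 dBm


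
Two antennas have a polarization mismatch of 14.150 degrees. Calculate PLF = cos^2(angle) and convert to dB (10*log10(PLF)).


PLF_linear = cos^2(14.150 deg) = 0.9402387
PLF_dB = 10 * log10(0.9402387) = -0.2676 dB

-0.2676 dB


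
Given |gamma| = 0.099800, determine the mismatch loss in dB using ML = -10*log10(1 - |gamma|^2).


ML = -10 * log10(1 - 0.099800^2) = -10 * log10(0.99003996) = 0.04347 dB

0.04347 dB


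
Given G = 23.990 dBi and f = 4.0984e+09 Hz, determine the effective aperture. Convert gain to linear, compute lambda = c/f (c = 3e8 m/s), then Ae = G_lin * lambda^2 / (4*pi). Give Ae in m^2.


lambda = c / f = 3.0000e+08 / 4.0984e+09 = 0.07319930 m
G_linear = 10^(23.990/10) = 250.6109
Ae = G_linear * lambda^2 / (4*pi) = 250.6109 * 0.07319930^2 / (4*pi) = 0.1069 m^2

0.1069 m^2


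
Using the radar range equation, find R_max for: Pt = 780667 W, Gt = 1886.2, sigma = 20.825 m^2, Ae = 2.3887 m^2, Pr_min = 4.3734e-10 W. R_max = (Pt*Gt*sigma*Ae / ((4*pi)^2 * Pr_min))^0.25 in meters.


R^4 = 780667*1886.2*20.825*2.3887 / ((4*pi)^2 * 4.3734e-10) = 1.060624e+18
R_max = 1.060624e+18^0.25 = 32092 m

32092 m


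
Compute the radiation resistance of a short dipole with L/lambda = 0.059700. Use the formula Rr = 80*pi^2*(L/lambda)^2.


Rr = 80 * pi^2 * (0.059700)^2 = 80 * 9.869604 * 3.564090e-03 = 2.814 ohm

2.814 ohm


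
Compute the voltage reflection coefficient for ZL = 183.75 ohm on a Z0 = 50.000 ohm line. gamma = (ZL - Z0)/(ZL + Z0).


gamma = (183.75 - 50.000) / (183.75 + 50.000) = 0.5722

0.5722


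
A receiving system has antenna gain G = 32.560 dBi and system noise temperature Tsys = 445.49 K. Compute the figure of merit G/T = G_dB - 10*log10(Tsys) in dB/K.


G/T = 32.560 - 10*log10(445.49) = 32.560 - 26.48838 = 6.072 dB/K

6.072 dB/K


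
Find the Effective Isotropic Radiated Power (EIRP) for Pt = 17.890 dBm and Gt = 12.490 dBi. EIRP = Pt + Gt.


EIRP = Pt + Gt = 17.890 + 12.490 = 30.38 dBm

30.38 dBm


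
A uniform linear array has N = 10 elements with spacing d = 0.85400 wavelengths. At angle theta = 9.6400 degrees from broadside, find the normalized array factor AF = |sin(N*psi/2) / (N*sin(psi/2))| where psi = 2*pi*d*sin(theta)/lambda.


psi = 2*pi*0.85400*sin(9.6400 deg) = 0.8985478 rad
AF = |sin(10*0.8985478/2) / (10*sin(0.8985478/2))| = 0.2247

0.2247


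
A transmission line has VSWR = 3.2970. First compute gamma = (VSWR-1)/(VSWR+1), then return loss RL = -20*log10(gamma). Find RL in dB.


gamma = (3.2970 - 1) / (3.2970 + 1) = 0.5345590
RL = -20 * log10(0.5345590) = 5.440 dB

5.440 dB


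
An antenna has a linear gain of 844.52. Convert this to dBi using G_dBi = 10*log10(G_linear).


G_dBi = 10 * log10(844.52) = 29.27 dBi

29.27 dBi


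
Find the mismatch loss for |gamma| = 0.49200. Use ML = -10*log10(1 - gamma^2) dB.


ML = -10 * log10(1 - 0.49200^2) = -10 * log10(0.757936) = 1.204 dB

1.204 dB


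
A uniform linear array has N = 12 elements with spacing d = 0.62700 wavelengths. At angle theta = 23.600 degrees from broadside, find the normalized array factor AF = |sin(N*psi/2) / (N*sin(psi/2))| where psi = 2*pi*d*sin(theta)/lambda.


psi = 2*pi*0.62700*sin(23.600 deg) = 1.577198 rad
AF = |sin(12*1.577198/2) / (12*sin(1.577198/2))| = 4.511e-03

4.511e-03


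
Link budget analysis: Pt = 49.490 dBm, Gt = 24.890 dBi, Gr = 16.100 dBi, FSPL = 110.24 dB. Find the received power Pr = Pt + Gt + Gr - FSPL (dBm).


Pr = 49.490 + 24.890 + 16.100 - 110.24 = -19.76 dBm

-19.76 dBm


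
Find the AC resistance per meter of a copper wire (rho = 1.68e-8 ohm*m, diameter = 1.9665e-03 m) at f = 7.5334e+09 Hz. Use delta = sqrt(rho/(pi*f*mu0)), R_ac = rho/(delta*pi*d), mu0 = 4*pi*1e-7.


delta = sqrt(1.68e-8 / (pi * 7.5334e+09 * 4*pi*1e-7)) = 7.515870e-07 m
R_ac = 1.68e-8 / (7.515870e-07 * pi * 1.9665e-03) = 3.618 ohm/m

3.618 ohm/m


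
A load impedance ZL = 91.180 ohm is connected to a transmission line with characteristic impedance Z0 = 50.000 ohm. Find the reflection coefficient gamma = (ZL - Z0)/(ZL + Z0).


gamma = (91.180 - 50.000) / (91.180 + 50.000) = 0.2917

0.2917


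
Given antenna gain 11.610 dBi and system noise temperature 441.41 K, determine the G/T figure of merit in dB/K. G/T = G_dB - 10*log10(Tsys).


G/T = 11.610 - 10*log10(441.41) = 11.610 - 26.44842 = -14.84 dB/K

-14.84 dB/K


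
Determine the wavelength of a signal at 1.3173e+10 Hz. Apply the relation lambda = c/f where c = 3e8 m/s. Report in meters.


lambda = c / f = 3.0000e+08 / 1.3173e+10 = 0.02277 m

0.02277 m


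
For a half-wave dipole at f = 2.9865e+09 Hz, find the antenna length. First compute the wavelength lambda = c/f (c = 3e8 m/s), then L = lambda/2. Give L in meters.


lambda = c / f = 3.0000e+08 / 2.9865e+09 = 0.1004520 m
L = lambda / 2 = 0.1004520 / 2 = 0.05023 m

0.05023 m


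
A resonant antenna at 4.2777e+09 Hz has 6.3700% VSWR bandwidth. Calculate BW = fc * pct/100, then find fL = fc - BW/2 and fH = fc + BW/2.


BW = 4.2777e+09 * 6.3700/100 = 2.724895e+08 Hz
fL = 4.2777e+09 - 2.724895e+08/2 = 4.141e+09 Hz
fH = 4.2777e+09 + 2.724895e+08/2 = 4.414e+09 Hz

BW=2.725e+08 Hz, fL=4.141e+09 Hz, fH=4.414e+09 Hz


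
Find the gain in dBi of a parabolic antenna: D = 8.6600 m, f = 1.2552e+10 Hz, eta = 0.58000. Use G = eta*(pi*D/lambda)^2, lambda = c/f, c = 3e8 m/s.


lambda = c / f = 3.0000e+08 / 1.2552e+10 = 0.02390057 m
G_linear = 0.58000 * (pi * 8.6600 / 0.02390057)^2 = 751531.2
G_dBi = 10 * log10(751531.2) = 58.76 dBi

58.76 dBi


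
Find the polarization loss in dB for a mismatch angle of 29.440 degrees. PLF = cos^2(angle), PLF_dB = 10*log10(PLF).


PLF_linear = cos^2(29.440 deg) = 0.7584161
PLF_dB = 10 * log10(0.7584161) = -1.201 dB

-1.201 dB


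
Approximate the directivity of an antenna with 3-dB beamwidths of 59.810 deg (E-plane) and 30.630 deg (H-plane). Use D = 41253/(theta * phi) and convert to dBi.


D_linear = 41253 / (59.810 * 30.630) = 22.51826
D_dBi = 10 * log10(22.51826) = 13.53 dBi

13.53 dBi


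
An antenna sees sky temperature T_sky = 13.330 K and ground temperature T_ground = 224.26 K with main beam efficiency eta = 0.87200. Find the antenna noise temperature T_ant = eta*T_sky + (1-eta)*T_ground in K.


T_ant = 0.87200 * 13.330 + (1 - 0.87200) * 224.26 = 40.33 K

40.33 K


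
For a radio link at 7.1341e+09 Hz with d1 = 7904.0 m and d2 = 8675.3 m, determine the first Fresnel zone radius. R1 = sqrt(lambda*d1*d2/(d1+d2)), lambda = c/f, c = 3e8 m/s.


lambda = c / f = 3.0000e+08 / 7.1341e+09 = 0.04205156 m
R1 = sqrt(0.04205156 * 7904.0 * 8675.3 / (7904.0 + 8675.3)) = 13.19 m

13.19 m


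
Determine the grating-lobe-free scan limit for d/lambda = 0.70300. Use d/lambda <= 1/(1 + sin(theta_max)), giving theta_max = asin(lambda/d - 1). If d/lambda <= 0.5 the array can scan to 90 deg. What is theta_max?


lambda/d - 1 = 1/0.70300 - 1 = 0.4224751
theta_max = asin(0.4224751) = 24.99 deg

24.99 deg


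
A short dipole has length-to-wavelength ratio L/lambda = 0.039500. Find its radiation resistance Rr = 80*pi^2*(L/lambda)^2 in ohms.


Rr = 80 * pi^2 * (0.039500)^2 = 80 * 9.869604 * 1.560250e-03 = 1.232 ohm

1.232 ohm


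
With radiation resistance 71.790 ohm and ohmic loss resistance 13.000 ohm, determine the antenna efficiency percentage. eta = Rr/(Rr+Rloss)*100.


eta = 71.790 / (71.790 + 13.000) * 100 = 84.67%

84.67%


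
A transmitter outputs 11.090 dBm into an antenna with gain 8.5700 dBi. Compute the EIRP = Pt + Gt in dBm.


EIRP = Pt + Gt = 11.090 + 8.5700 = 19.66 dBm

19.66 dBm


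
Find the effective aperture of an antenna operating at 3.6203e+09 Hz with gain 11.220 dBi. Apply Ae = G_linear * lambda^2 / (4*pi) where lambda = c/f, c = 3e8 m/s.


lambda = c / f = 3.0000e+08 / 3.6203e+09 = 0.08286606 m
G_linear = 10^(11.220/10) = 13.24342
Ae = G_linear * lambda^2 / (4*pi) = 13.24342 * 0.08286606^2 / (4*pi) = 7.237e-03 m^2

7.237e-03 m^2


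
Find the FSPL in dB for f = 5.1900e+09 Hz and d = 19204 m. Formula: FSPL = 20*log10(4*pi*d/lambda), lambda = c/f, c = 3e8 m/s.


lambda = c / f = 3.0000e+08 / 5.1900e+09 = 0.05780347 m
FSPL = 20 * log10(4*pi*19204/0.05780347) = 132.4 dB

132.4 dB


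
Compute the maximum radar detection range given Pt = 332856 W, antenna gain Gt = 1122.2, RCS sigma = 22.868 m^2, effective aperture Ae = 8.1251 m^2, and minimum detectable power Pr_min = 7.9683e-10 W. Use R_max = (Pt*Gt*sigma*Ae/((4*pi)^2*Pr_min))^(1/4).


R^4 = 332856*1122.2*22.868*8.1251 / ((4*pi)^2 * 7.9683e-10) = 5.515668e+17
R_max = 5.515668e+17^0.25 = 27252 m

27252 m


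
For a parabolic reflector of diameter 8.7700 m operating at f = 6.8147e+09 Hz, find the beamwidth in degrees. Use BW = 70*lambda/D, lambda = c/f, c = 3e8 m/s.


lambda = c / f = 3.0000e+08 / 6.8147e+09 = 0.04402248 m
BW = 70 * 0.04402248 / 8.7700 = 0.3514 deg

0.3514 deg


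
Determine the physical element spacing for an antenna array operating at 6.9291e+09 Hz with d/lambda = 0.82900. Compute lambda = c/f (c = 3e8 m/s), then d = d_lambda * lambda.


lambda = c / f = 3.0000e+08 / 6.9291e+09 = 0.04329567 m
d = 0.82900 * 0.04329567 = 0.03589 m

0.03589 m


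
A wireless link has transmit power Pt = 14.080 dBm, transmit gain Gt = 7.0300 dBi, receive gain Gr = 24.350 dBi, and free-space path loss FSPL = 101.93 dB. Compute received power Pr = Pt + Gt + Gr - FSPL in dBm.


Pr = 14.080 + 7.0300 + 24.350 - 101.93 = -56.47 dBm

-56.47 dBm


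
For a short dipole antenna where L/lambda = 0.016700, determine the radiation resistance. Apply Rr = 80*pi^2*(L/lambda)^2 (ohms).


Rr = 80 * pi^2 * (0.016700)^2 = 80 * 9.869604 * 2.788900e-04 = 0.2202 ohm

0.2202 ohm


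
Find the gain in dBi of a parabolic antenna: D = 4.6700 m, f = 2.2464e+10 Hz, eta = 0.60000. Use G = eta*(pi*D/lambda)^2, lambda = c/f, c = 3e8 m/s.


lambda = c / f = 3.0000e+08 / 2.2464e+10 = 0.01335470 m
G_linear = 0.60000 * (pi * 4.6700 / 0.01335470)^2 = 724129.9
G_dBi = 10 * log10(724129.9) = 58.60 dBi

58.60 dBi


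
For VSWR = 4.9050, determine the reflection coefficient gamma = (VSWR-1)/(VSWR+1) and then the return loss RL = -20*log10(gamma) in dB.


gamma = (4.9050 - 1) / (4.9050 + 1) = 0.6613040
RL = -20 * log10(0.6613040) = 3.592 dB

3.592 dB


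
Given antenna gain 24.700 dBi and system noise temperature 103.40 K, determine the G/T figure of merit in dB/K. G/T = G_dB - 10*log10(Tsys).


G/T = 24.700 - 10*log10(103.40) = 24.700 - 20.14521 = 4.555 dB/K

4.555 dB/K


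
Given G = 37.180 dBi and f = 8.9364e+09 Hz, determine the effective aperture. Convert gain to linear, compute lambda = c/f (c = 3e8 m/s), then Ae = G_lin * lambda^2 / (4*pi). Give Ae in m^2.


lambda = c / f = 3.0000e+08 / 8.9364e+09 = 0.03357057 m
G_linear = 10^(37.180/10) = 5223.962
Ae = G_linear * lambda^2 / (4*pi) = 5223.962 * 0.03357057^2 / (4*pi) = 0.4685 m^2

0.4685 m^2


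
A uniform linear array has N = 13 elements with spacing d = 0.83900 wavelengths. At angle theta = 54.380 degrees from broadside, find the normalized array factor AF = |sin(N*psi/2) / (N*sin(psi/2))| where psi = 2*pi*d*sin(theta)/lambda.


psi = 2*pi*0.83900*sin(54.380 deg) = 4.285264 rad
AF = |sin(13*4.285264/2) / (13*sin(4.285264/2))| = 0.03731

0.03731


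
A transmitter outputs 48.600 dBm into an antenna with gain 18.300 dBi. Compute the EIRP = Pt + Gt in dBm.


EIRP = Pt + Gt = 48.600 + 18.300 = 66.90 dBm

66.90 dBm


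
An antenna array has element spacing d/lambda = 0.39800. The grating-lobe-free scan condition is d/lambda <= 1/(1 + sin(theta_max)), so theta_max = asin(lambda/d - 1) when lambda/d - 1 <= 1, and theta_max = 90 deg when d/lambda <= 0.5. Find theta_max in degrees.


lambda/d - 1 = 1/0.39800 - 1 = 1.512563 >= 1
d/lambda <= 0.5, so the array can scan to endfire without grating lobes: theta_max = 90 deg

90 deg


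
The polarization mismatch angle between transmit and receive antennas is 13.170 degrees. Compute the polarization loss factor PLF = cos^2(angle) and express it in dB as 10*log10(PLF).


PLF_linear = cos^2(13.170 deg) = 0.9480884
PLF_dB = 10 * log10(0.9480884) = -0.2315 dB

-0.2315 dB


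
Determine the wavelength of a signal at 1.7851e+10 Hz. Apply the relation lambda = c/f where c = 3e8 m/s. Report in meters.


lambda = c / f = 3.0000e+08 / 1.7851e+10 = 0.01681 m

0.01681 m


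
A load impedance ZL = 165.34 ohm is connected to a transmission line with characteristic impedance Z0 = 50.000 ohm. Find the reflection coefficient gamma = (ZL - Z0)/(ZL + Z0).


gamma = (165.34 - 50.000) / (165.34 + 50.000) = 0.5356

0.5356


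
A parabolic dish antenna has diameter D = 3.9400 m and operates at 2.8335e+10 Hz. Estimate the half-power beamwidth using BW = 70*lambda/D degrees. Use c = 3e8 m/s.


lambda = c / f = 3.0000e+08 / 2.8335e+10 = 0.01058761 m
BW = 70 * 0.01058761 / 3.9400 = 0.1881 deg

0.1881 deg


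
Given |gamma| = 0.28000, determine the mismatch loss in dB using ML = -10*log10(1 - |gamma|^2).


ML = -10 * log10(1 - 0.28000^2) = -10 * log10(0.9216) = 0.3546 dB

0.3546 dB


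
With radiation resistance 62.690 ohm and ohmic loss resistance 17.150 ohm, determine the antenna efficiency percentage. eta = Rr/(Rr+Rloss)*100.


eta = 62.690 / (62.690 + 17.150) * 100 = 78.52%

78.52%


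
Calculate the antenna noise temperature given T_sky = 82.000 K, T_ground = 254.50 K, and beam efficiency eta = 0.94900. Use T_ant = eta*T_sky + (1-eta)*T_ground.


T_ant = 0.94900 * 82.000 + (1 - 0.94900) * 254.50 = 90.80 K

90.80 K


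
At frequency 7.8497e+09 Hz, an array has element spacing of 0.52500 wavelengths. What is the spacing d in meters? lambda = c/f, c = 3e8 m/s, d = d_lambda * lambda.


lambda = c / f = 3.0000e+08 / 7.8497e+09 = 0.03821802 m
d = 0.52500 * 0.03821802 = 0.02006 m

0.02006 m


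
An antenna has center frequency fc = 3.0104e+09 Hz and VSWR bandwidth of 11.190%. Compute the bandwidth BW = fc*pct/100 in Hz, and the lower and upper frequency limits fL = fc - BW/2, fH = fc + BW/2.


BW = 3.0104e+09 * 11.190/100 = 3.368638e+08 Hz
fL = 3.0104e+09 - 3.368638e+08/2 = 2.842e+09 Hz
fH = 3.0104e+09 + 3.368638e+08/2 = 3.179e+09 Hz

BW=3.369e+08 Hz, fL=2.842e+09 Hz, fH=3.179e+09 Hz


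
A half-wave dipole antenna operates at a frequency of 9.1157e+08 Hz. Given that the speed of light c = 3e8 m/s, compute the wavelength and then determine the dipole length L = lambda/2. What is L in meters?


lambda = c / f = 3.0000e+08 / 9.1157e+08 = 0.3291025 m
L = lambda / 2 = 0.3291025 / 2 = 0.1646 m

0.1646 m


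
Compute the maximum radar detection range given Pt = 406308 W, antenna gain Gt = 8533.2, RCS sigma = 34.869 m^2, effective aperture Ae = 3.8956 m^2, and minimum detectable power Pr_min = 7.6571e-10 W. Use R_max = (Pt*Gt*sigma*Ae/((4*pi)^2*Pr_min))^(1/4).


R^4 = 406308*8533.2*34.869*3.8956 / ((4*pi)^2 * 7.6571e-10) = 3.894907e+18
R_max = 3.894907e+18^0.25 = 44425 m

44425 m


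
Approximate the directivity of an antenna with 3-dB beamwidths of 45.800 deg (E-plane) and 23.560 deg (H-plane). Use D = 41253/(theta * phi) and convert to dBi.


D_linear = 41253 / (45.800 * 23.560) = 38.23092
D_dBi = 10 * log10(38.23092) = 15.82 dBi

15.82 dBi


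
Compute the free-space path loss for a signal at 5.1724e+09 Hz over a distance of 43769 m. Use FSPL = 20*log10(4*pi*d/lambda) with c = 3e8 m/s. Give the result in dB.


lambda = c / f = 3.0000e+08 / 5.1724e+09 = 0.05800015 m
FSPL = 20 * log10(4*pi*43769/0.05800015) = 139.5 dB

139.5 dB


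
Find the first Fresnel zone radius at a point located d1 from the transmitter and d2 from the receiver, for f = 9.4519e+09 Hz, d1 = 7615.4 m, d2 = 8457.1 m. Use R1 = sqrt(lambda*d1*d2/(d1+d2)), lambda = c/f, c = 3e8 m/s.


lambda = c / f = 3.0000e+08 / 9.4519e+09 = 0.03173965 m
R1 = sqrt(0.03173965 * 7615.4 * 8457.1 / (7615.4 + 8457.1)) = 11.28 m

11.28 m


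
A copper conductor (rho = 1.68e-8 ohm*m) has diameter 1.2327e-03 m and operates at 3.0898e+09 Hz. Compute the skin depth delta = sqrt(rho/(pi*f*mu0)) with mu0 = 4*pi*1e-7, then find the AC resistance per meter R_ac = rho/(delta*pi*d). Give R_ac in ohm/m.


delta = sqrt(1.68e-8 / (pi * 3.0898e+09 * 4*pi*1e-7)) = 1.173572e-06 m
R_ac = 1.68e-8 / (1.173572e-06 * pi * 1.2327e-03) = 3.697 ohm/m

3.697 ohm/m


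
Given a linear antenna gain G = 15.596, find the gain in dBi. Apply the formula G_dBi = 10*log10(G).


G_dBi = 10 * log10(15.596) = 11.93 dBi

11.93 dBi


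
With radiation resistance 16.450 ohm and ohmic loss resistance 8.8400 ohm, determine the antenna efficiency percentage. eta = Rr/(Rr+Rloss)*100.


eta = 16.450 / (16.450 + 8.8400) * 100 = 65.05%

65.05%


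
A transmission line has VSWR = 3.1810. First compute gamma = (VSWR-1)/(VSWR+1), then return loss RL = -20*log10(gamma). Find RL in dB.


gamma = (3.1810 - 1) / (3.1810 + 1) = 0.5216455
RL = -20 * log10(0.5216455) = 5.652 dB

5.652 dB


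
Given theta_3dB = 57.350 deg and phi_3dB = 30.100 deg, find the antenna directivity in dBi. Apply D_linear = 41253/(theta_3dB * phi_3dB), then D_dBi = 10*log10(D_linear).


D_linear = 41253 / (57.350 * 30.100) = 23.89767
D_dBi = 10 * log10(23.89767) = 13.78 dBi

13.78 dBi


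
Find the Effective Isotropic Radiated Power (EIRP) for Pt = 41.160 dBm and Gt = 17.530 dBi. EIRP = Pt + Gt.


EIRP = Pt + Gt = 41.160 + 17.530 = 58.69 dBm

58.69 dBm


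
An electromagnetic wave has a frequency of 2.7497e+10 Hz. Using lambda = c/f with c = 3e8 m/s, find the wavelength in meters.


lambda = c / f = 3.0000e+08 / 2.7497e+10 = 0.01091 m

0.01091 m


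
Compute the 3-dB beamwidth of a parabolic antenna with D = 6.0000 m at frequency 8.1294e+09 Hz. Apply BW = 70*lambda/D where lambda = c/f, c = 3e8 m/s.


lambda = c / f = 3.0000e+08 / 8.1294e+09 = 0.03690309 m
BW = 70 * 0.03690309 / 6.0000 = 0.4305 deg

0.4305 deg


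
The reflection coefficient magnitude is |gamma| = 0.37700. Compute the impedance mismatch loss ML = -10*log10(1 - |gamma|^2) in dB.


ML = -10 * log10(1 - 0.37700^2) = -10 * log10(0.857871) = 0.6658 dB

0.6658 dB


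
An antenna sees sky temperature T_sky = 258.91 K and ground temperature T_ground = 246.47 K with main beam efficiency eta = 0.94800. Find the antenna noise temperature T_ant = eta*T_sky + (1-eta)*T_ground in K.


T_ant = 0.94800 * 258.91 + (1 - 0.94800) * 246.47 = 258.3 K

258.3 K


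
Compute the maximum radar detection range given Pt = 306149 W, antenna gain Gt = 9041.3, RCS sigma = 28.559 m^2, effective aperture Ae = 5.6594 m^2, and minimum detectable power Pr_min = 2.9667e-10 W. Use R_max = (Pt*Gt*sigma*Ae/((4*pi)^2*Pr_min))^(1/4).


R^4 = 306149*9041.3*28.559*5.6594 / ((4*pi)^2 * 2.9667e-10) = 9.549569e+18
R_max = 9.549569e+18^0.25 = 55590 m

55590 m


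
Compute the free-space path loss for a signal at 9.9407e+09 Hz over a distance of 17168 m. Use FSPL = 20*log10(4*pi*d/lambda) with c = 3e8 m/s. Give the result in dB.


lambda = c / f = 3.0000e+08 / 9.9407e+09 = 0.03017896 m
FSPL = 20 * log10(4*pi*17168/0.03017896) = 137.1 dB

137.1 dB


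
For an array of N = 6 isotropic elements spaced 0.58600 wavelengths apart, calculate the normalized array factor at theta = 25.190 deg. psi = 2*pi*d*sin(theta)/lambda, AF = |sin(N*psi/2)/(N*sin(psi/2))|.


psi = 2*pi*0.58600*sin(25.190 deg) = 1.567115 rad
AF = |sin(6*1.567115/2) / (6*sin(1.567115/2))| = 0.2361

0.2361


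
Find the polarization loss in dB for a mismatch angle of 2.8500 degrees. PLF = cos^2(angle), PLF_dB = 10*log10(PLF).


PLF_linear = cos^2(2.8500 deg) = 0.9975278
PLF_dB = 10 * log10(0.9975278) = -0.01075 dB

-0.01075 dB


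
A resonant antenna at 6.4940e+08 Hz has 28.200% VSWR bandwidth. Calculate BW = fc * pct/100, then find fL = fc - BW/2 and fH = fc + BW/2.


BW = 6.4940e+08 * 28.200/100 = 1.831308e+08 Hz
fL = 6.4940e+08 - 1.831308e+08/2 = 5.578e+08 Hz
fH = 6.4940e+08 + 1.831308e+08/2 = 7.410e+08 Hz

BW=1.831e+08 Hz, fL=5.578e+08 Hz, fH=7.410e+08 Hz


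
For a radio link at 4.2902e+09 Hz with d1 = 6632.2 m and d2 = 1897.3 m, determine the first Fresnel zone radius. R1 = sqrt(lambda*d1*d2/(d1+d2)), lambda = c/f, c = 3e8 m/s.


lambda = c / f = 3.0000e+08 / 4.2902e+09 = 0.06992681 m
R1 = sqrt(0.06992681 * 6632.2 * 1897.3 / (6632.2 + 1897.3)) = 10.16 m

10.16 m


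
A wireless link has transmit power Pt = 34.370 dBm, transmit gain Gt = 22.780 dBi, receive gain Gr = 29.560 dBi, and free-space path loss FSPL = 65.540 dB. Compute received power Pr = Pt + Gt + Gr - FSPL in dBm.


Pr = 34.370 + 22.780 + 29.560 - 65.540 = 21.17 dBm

21.17 dBm


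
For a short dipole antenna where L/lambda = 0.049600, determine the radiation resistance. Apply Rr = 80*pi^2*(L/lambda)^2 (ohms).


Rr = 80 * pi^2 * (0.049600)^2 = 80 * 9.869604 * 2.460160e-03 = 1.942 ohm

1.942 ohm


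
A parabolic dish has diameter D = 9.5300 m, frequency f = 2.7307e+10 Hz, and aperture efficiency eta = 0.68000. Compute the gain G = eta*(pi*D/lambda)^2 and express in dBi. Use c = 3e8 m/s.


lambda = c / f = 3.0000e+08 / 2.7307e+10 = 0.01098619 m
G_linear = 0.68000 * (pi * 9.5300 / 0.01098619)^2 = 5.050103e+06
G_dBi = 10 * log10(5.050103e+06) = 67.03 dBi

67.03 dBi


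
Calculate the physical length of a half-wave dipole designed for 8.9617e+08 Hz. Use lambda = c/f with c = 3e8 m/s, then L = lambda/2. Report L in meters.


lambda = c / f = 3.0000e+08 / 8.9617e+08 = 0.3347579 m
L = lambda / 2 = 0.3347579 / 2 = 0.1674 m

0.1674 m


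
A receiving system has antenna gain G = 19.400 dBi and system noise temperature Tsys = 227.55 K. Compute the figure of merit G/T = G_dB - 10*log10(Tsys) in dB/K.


G/T = 19.400 - 10*log10(227.55) = 19.400 - 23.57077 = -4.171 dB/K

-4.171 dB/K


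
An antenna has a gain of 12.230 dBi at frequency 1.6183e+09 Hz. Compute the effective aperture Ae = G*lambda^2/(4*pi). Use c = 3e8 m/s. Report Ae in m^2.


lambda = c / f = 3.0000e+08 / 1.6183e+09 = 0.1853797 m
G_linear = 10^(12.230/10) = 16.71091
Ae = G_linear * lambda^2 / (4*pi) = 16.71091 * 0.1853797^2 / (4*pi) = 0.04570 m^2

0.04570 m^2


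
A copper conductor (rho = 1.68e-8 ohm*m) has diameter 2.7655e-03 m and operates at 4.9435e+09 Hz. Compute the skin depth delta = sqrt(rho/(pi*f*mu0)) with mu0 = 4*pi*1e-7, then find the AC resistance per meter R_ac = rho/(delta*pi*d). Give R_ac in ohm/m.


delta = sqrt(1.68e-8 / (pi * 4.9435e+09 * 4*pi*1e-7)) = 9.278067e-07 m
R_ac = 1.68e-8 / (9.278067e-07 * pi * 2.7655e-03) = 2.084 ohm/m

2.084 ohm/m


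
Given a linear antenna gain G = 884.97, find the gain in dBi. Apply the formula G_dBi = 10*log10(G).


G_dBi = 10 * log10(884.97) = 29.47 dBi

29.47 dBi


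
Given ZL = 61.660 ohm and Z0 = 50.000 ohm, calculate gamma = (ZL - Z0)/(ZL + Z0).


gamma = (61.660 - 50.000) / (61.660 + 50.000) = 0.1044

0.1044


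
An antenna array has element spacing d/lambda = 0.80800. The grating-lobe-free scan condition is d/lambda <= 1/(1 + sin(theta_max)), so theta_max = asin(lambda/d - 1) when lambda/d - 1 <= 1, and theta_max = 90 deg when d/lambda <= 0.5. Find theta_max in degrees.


lambda/d - 1 = 1/0.80800 - 1 = 0.2376238
theta_max = asin(0.2376238) = 13.75 deg

13.75 deg


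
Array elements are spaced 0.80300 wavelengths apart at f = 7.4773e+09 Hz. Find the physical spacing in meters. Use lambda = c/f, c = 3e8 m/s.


lambda = c / f = 3.0000e+08 / 7.4773e+09 = 0.04012143 m
d = 0.80300 * 0.04012143 = 0.03222 m

0.03222 m
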